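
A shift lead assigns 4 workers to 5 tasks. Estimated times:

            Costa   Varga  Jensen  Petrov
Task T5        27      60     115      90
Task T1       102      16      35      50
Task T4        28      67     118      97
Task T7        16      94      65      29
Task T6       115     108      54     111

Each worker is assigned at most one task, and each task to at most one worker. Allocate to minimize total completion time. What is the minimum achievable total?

Optimal: Costa→Task T5 (27 min), Varga→Task T1 (16 min), Jensen→Task T6 (54 min), Petrov→Task T7 (29 min) — total 27+16+54+29 = 126 min.
Min-entry greedy (repeatedly take the single cheapest remaining cell) gives 176 min, worse by 50.
No other one-to-one assignment undercuts 126 min.

Min total: 126 min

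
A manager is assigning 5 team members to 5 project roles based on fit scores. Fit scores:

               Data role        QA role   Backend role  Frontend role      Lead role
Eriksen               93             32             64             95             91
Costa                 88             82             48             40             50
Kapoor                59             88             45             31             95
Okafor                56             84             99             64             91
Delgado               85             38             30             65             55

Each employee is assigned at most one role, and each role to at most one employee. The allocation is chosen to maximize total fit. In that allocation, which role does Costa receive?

Costa receives QA role.

Optimal: Eriksen→Frontend role (95 pts), Costa→QA role (82 pts), Kapoor→Lead role (95 pts), Okafor→Backend role (99 pts), Delgado→Data role (85 pts) — total 95+82+95+99+85 = 456 pts.
Row-greedy (each employee in turn takes its best remaining role) gives 415 pts, worse by 41.
Costa's own top role is Data role (88 pts), but forcing Costa→Data role and reassigning the rest optimally gives only 431 pts — worse by 25.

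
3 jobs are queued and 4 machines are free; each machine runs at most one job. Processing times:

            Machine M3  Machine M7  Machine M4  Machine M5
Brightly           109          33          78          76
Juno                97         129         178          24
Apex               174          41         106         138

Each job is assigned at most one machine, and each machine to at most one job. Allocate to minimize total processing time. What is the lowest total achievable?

This is a one-to-one assignment (minimum-cost bipartite matching).
Optimal: Brightly→Machine M4 (78 min), Juno→Machine M5 (24 min), Apex→Machine M7 (41 min) — total 78+24+41 = 143 min.
Min-entry greedy (repeatedly take the single cheapest remaining cell) gives 163 min, worse by 20.
Next-best assignment: Brightly→Machine M7, Juno→Machine M5, Apex→Machine M4 = 163 min.
Swapping Juno↔Brightly (Juno→Machine M4 178 min, Brightly→Machine M5 76 min) adds 152.

Minimum total: 143 min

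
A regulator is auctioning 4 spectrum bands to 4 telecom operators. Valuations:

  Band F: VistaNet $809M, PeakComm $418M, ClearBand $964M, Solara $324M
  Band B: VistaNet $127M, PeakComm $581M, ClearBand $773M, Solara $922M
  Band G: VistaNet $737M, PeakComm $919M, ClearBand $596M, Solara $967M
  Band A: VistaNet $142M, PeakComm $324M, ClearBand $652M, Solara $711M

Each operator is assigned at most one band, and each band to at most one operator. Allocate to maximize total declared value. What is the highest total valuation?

Optimal: VistaNet→Band F ($809M), PeakComm→Band G ($919M), ClearBand→Band A ($652M), Solara→Band B ($922M) — total 809+919+652+922 = $3302M.
Column-greedy (each band in turn goes to its best remaining operator) gives $2947M, worse by 355.
Next-best assignment: VistaNet→Band F, PeakComm→Band G, ClearBand→Band B, Solara→Band A = $3212M.
No other one-to-one assignment exceeds $3302M.

Max total: $3302M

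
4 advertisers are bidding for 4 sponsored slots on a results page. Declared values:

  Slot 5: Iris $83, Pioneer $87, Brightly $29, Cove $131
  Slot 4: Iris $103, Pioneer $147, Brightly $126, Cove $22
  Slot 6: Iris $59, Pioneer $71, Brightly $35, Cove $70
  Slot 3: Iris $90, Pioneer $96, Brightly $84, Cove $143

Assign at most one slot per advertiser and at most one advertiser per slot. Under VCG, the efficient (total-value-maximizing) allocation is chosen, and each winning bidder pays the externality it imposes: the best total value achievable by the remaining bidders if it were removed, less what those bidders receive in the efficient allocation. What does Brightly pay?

Brightly pays $76.

Efficient allocation: Iris→Slot 5 ($83), Pioneer→Slot 6 ($71), Brightly→Slot 4 ($126), Cove→Slot 3 ($143); total welfare W = $423.
Brightly receives Slot 4 at value $126, so the others get W − 126 = $297.
Without Brightly: best allocation of the remaining 3 bidders over all 4 slots is Iris→Slot 5 ($83), Pioneer→Slot 4 ($147), Cove→Slot 3 ($143), total $373.
VCG payment = (others' best without Brightly) − (others' welfare with Brightly) = 373 − 297 = $76.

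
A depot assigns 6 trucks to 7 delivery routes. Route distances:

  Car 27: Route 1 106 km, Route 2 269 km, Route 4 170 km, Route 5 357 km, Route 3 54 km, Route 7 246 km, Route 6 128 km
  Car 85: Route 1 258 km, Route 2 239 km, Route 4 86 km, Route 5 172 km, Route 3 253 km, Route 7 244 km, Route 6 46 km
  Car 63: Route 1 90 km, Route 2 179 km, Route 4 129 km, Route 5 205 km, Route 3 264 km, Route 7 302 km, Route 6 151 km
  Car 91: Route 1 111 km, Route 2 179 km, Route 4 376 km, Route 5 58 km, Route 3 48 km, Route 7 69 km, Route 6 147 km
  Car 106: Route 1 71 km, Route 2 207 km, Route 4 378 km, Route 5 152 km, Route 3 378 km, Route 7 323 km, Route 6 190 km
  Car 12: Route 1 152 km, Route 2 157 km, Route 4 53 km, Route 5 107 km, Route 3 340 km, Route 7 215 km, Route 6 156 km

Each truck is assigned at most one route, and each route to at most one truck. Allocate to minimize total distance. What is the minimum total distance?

Optimal: Car 27→Route 3 (54 km), Car 85→Route 6 (46 km), Car 63→Route 2 (179 km), Car 91→Route 5 (58 km), Car 106→Route 1 (71 km), Car 12→Route 4 (53 km) — total 54+46+179+58+71+53 = 461 km.
Min-entry greedy (repeatedly take the single cheapest remaining cell) gives 643 km, worse by 182.
No other one-to-one assignment undercuts 461 km.

Minimum total: 461 km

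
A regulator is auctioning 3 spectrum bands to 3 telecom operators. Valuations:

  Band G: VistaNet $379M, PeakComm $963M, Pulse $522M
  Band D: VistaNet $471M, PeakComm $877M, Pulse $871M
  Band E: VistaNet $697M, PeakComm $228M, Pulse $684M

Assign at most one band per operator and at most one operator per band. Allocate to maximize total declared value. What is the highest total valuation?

Max total: $2531M

This is the linear assignment problem.
Optimal: VistaNet→Band E ($697M), PeakComm→Band G ($963M), Pulse→Band D ($871M) — total 697+963+871 = $2531M.
Swapping VistaNet↔Pulse (VistaNet→Band D $471M, Pulse→Band E $684M) loses 413.
Every other assignment is strictly worse.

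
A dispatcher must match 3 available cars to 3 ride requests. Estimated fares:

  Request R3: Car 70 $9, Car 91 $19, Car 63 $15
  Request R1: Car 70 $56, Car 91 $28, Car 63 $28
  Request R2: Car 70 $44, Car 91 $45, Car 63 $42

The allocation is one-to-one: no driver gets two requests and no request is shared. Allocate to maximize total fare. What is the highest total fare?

Optimal: Car 70→Request R1 ($56), Car 91→Request R3 ($19), Car 63→Request R2 ($42) — total 56+19+42 = $117.
Row-greedy (each driver in turn takes its best remaining request) gives $116, worse by 1.
Swapping Car 91↔Car 70 (Car 91→Request R1 $28, Car 70→Request R3 $9) loses 38.

Max total: $117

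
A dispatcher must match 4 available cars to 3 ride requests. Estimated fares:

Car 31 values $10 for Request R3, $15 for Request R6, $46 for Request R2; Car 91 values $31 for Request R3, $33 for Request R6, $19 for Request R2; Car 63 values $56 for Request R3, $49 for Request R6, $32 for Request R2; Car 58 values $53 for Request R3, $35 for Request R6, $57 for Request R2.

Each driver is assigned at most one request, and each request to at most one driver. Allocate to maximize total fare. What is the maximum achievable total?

This is a one-to-one assignment (maximum-weight bipartite matching).
Optimal: Car 58→Request R3 ($53), Car 63→Request R6 ($49), Car 31→Request R2 ($46) — total 53+49+46 = $148.
Max-entry greedy (repeatedly take the single best remaining cell) gives $146, worse by 2.
No other one-to-one assignment exceeds $148.

Maximum total: $148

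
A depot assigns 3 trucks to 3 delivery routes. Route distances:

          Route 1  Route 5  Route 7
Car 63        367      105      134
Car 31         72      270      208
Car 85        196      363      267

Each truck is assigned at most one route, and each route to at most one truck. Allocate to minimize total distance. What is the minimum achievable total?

Minimum total: 444 km

This is the linear assignment problem.
Optimal: Car 63→Route 5 (105 km), Car 31→Route 1 (72 km), Car 85→Route 7 (267 km) — total 105+72+267 = 444 km.
Swapping Car 85↔Car 63 (Car 85→Route 5 363 km, Car 63→Route 7 134 km) adds 125.
No other one-to-one assignment undercuts 444 km.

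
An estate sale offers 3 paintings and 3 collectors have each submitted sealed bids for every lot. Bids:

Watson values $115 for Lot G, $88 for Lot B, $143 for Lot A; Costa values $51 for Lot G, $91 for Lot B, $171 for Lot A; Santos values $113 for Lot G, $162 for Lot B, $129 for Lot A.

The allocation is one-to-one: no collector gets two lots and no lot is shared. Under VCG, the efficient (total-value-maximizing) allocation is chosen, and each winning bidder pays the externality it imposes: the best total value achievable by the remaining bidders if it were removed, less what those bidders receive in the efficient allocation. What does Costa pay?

Efficient allocation: Watson→Lot G ($115), Costa→Lot A ($171), Santos→Lot B ($162); total welfare W = $448.
Costa receives Lot A at value $171, so the others get W − 171 = $277.
Without Costa: best allocation of the remaining 2 bidders over all 3 lots is Watson→Lot A ($143), Santos→Lot B ($162), total $305.
VCG payment = (others' best without Costa) − (others' welfare with Costa) = 305 − 277 = $28.

Costa pays $28.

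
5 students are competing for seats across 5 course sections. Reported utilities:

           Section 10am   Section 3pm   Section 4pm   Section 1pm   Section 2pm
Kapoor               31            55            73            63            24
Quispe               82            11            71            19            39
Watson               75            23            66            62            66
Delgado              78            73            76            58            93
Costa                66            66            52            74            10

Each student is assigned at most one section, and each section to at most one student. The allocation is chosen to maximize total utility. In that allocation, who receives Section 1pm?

Watson receives Section 1pm.

Optimal: Kapoor→Section 4pm (73 points), Quispe→Section 10am (82 points), Watson→Section 1pm (62 points), Delgado→Section 2pm (93 points), Costa→Section 3pm (66 points) — total 73+82+62+93+66 = 376 points.
Row-greedy (each student in turn takes its best remaining section) gives 368 points, worse by 8.
Swapping Quispe↔Kapoor (Quispe→Section 4pm 71 points, Kapoor→Section 10am 31 points) loses 53.
Every other assignment is strictly worse.
Watson's own top section is Section 10am (75 points), but forcing Watson→Section 10am and reassigning the rest optimally gives only 368 points — worse by 8.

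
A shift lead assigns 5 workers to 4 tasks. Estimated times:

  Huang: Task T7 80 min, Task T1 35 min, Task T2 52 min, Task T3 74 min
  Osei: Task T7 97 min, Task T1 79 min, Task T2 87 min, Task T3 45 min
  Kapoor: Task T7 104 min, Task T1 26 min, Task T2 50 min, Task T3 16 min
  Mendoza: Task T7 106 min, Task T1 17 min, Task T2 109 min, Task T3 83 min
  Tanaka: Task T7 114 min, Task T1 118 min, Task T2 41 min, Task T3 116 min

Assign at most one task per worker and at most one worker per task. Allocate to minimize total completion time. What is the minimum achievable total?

This is a one-to-one assignment (minimum-cost bipartite matching).
Optimal: Huang→Task T7 (80 min), Mendoza→Task T1 (17 min), Tanaka→Task T2 (41 min), Kapoor→Task T3 (16 min) — total 80+17+41+16 = 154 min.
Row-greedy (each worker in turn takes its cheapest remaining task) gives 236 min, worse by 82.
Checked against all permutations: 154 min is optimal.

Min total: 154 min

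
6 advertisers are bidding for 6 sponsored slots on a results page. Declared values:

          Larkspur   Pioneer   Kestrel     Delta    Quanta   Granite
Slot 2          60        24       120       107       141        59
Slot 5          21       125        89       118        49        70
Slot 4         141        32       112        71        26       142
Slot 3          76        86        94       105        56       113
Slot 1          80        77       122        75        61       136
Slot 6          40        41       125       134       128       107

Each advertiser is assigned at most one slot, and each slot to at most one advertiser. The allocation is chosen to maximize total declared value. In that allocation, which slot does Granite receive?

Granite receives Slot 3.

Optimal: Larkspur→Slot 4 ($141), Pioneer→Slot 5 ($125), Kestrel→Slot 1 ($122), Delta→Slot 6 ($134), Quanta→Slot 2 ($141), Granite→Slot 3 ($113) — total 141+125+122+134+141+113 = $776.
Max-entry greedy (repeatedly take the single best remaining cell) gives $740, worse by 36.
Next-best assignment: Larkspur→Slot 4, Pioneer→Slot 5, Kestrel→Slot 6, Delta→Slot 3, Quanta→Slot 2, Granite→Slot 1 = $773.
Granite's own top slot is Slot 4 ($142), but forcing Granite→Slot 4 and reassigning the rest optimally gives only $740 — worse by 36.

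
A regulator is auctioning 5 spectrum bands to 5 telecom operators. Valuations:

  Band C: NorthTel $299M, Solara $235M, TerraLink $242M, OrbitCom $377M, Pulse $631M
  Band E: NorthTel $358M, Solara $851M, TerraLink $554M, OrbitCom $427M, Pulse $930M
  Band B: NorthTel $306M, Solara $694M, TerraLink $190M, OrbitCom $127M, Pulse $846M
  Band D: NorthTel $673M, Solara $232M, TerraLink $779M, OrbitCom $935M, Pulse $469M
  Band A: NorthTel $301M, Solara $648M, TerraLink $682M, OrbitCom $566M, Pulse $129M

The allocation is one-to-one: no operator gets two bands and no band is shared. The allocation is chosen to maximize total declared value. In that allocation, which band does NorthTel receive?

Optimal: NorthTel→Band C ($299M), Solara→Band E ($851M), TerraLink→Band A ($682M), OrbitCom→Band D ($935M), Pulse→Band B ($846M) — total 299+851+682+935+846 = $3613M.
Column-greedy (each band in turn goes to its best remaining operator) gives $3405M, worse by 208.
Next-best assignment: NorthTel→Band C, Solara→Band B, TerraLink→Band A, OrbitCom→Band D, Pulse→Band E = $3540M.
Checked against all permutations: $3613M is optimal.
NorthTel's own top band is Band D ($673M), but forcing NorthTel→Band D and reassigning the rest optimally gives only $3429M — worse by 184.

NorthTel receives Band C.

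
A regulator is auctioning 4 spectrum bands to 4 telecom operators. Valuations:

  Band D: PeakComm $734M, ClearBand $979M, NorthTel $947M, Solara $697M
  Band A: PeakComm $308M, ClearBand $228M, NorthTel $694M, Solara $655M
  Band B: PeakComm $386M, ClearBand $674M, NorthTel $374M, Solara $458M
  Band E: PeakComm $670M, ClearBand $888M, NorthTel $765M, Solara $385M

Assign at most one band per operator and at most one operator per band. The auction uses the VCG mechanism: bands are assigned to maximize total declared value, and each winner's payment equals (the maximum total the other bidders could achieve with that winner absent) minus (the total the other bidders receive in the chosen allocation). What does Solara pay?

Efficient allocation: PeakComm→Band E ($670M), ClearBand→Band B ($674M), NorthTel→Band D ($947M), Solara→Band A ($655M); total welfare W = $2946M.
Solara receives Band A at value $655M, so the others get W − 655 = $2291M.
Without Solara: best allocation of the remaining 3 bidders over all 4 bands is PeakComm→Band E ($670M), ClearBand→Band D ($979M), NorthTel→Band A ($694M), total $2343M.
VCG payment = (others' best without Solara) − (others' welfare with Solara) = 2343 − 2291 = $52M.

Solara pays $52M.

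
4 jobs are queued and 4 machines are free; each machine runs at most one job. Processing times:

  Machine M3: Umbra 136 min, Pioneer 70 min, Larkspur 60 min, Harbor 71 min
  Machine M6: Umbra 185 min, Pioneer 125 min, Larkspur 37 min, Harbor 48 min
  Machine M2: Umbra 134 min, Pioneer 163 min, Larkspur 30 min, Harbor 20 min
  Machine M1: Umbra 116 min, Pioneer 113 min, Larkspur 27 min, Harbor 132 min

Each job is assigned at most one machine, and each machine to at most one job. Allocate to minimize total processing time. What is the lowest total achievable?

Minimum total: 243 min

Treat this as an assignment problem: match each job to one machine.
Optimal: Umbra→Machine M1 (116 min), Pioneer→Machine M3 (70 min), Larkspur→Machine M6 (37 min), Harbor→Machine M2 (20 min) — total 116+70+37+20 = 243 min.
Min-entry greedy (repeatedly take the single cheapest remaining cell) gives 302 min, worse by 59.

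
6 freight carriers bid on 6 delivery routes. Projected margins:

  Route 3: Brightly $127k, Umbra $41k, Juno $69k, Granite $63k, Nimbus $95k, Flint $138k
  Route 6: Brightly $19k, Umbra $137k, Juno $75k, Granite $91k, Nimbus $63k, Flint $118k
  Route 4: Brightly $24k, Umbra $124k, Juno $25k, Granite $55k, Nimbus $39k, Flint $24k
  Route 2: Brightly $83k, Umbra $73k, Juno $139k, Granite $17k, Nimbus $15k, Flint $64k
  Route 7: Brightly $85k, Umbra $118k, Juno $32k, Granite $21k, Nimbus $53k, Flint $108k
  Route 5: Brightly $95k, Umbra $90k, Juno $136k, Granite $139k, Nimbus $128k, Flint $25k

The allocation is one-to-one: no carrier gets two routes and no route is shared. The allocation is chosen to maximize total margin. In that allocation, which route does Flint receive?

Flint receives Route 7.

Treat this as an assignment problem: match each carrier to one route.
Optimal: Brightly→Route 3 ($127k), Umbra→Route 4 ($124k), Juno→Route 2 ($139k), Granite→Route 6 ($91k), Nimbus→Route 5 ($128k), Flint→Route 7 ($108k) — total 127+124+139+91+128+108 = $717k.
Next-best assignment: Brightly→Route 7, Umbra→Route 4, Juno→Route 2, Granite→Route 6, Nimbus→Route 5, Flint→Route 3 = $705k.
Swapping Granite↔Umbra (Granite→Route 4 $55k, Umbra→Route 6 $137k) loses 23.
Flint's own top route is Route 3 ($138k), but forcing Flint→Route 3 and reassigning the rest optimally gives only $705k — worse by 12.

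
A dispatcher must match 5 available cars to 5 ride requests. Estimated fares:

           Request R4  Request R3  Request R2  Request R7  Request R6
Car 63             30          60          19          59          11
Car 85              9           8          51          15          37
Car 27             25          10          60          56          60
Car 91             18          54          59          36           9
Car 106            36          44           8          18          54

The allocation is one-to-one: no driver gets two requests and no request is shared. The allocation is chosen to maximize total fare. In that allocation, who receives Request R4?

Car 106 receives Request R4.

Optimal: Car 63→Request R7 ($59), Car 85→Request R2 ($51), Car 27→Request R6 ($60), Car 91→Request R3 ($54), Car 106→Request R4 ($36) — total 59+51+60+54+36 = $260.
Row-greedy (each driver in turn takes its best remaining request) gives $243, worse by 17.
Swapping Car 85↔Car 106 (Car 85→Request R4 $9, Car 106→Request R2 $8) loses 70.
Checked against all permutations: $260 is optimal.
Car 106's own top request is Request R6 ($54), but forcing Car 106→Request R6 and reassigning the rest optimally gives only $245 — worse by 15.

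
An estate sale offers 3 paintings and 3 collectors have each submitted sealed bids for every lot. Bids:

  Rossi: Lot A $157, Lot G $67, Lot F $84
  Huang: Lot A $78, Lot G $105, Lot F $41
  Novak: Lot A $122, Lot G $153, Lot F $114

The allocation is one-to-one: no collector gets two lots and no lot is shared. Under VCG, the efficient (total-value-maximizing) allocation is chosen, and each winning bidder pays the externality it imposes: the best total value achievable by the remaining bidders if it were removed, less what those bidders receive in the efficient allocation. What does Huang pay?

Huang pays $39.

Efficient allocation: Rossi→Lot A ($157), Huang→Lot G ($105), Novak→Lot F ($114); total welfare W = $376.
Huang receives Lot G at value $105, so the others get W − 105 = $271.
Without Huang: best allocation of the remaining 2 bidders over all 3 lots is Rossi→Lot A ($157), Novak→Lot G ($153), total $310.
VCG payment = (others' best without Huang) − (others' welfare with Huang) = 310 − 271 = $39.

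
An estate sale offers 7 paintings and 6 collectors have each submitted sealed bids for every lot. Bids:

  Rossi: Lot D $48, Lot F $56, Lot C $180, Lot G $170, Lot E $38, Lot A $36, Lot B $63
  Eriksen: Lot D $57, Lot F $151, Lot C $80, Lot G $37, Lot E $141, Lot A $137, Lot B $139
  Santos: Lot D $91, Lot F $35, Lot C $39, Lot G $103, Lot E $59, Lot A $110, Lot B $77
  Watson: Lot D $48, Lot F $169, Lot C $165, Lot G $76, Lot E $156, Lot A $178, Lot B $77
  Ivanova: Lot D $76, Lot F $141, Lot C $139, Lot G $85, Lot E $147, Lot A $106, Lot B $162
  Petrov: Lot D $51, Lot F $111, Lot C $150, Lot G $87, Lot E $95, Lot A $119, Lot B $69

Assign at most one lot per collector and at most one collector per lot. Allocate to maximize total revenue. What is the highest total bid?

This is a one-to-one assignment (maximum-weight bipartite matching).
Optimal: Rossi→Lot G ($170), Eriksen→Lot F ($151), Santos→Lot D ($91), Watson→Lot A ($178), Ivanova→Lot B ($162), Petrov→Lot C ($150) — total 170+151+91+178+162+150 = $902.

Max total: $902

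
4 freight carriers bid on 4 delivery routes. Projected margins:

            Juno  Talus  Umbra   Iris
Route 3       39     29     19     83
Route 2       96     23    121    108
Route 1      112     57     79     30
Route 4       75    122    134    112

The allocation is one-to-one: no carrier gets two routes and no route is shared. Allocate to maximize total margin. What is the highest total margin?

Maximum total: $438k

Optimal: Juno→Route 1 ($112k), Talus→Route 4 ($122k), Umbra→Route 2 ($121k), Iris→Route 3 ($83k) — total 112+122+121+83 = $438k.
Max-entry greedy (repeatedly take the single best remaining cell) gives $383k, worse by 55.
Next-best assignment: Juno→Route 1, Talus→Route 3, Umbra→Route 4, Iris→Route 2 = $383k.
No other one-to-one assignment exceeds $438k.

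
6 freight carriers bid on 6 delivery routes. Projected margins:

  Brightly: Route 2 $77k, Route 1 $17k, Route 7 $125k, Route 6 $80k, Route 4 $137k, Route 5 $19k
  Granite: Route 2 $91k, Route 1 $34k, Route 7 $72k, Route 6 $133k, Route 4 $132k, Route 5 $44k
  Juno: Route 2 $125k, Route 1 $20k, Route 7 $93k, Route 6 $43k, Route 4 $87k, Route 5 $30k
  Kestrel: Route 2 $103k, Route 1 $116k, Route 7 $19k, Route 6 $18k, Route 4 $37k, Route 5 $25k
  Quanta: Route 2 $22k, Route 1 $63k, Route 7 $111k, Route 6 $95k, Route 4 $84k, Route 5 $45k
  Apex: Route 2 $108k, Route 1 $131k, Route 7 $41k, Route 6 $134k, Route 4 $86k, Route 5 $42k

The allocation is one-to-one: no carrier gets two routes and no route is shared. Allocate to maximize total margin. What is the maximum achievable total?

Maximum total: $677k

Treat this as an assignment problem: match each carrier to one route.
Optimal: Brightly→Route 7 ($125k), Granite→Route 4 ($132k), Juno→Route 2 ($125k), Kestrel→Route 1 ($116k), Quanta→Route 5 ($45k), Apex→Route 6 ($134k) — total 125+132+125+116+45+134 = $677k.
Column-greedy (each route in turn goes to its best remaining carrier) gives $623k, worse by 54.
Next-best assignment: Brightly→Route 4, Granite→Route 5, Juno→Route 2, Kestrel→Route 1, Quanta→Route 7, Apex→Route 6 = $667k.
Swapping Quanta↔Juno (Quanta→Route 2 $22k, Juno→Route 5 $30k) loses 118.
Checked against all permutations: $677k is optimal.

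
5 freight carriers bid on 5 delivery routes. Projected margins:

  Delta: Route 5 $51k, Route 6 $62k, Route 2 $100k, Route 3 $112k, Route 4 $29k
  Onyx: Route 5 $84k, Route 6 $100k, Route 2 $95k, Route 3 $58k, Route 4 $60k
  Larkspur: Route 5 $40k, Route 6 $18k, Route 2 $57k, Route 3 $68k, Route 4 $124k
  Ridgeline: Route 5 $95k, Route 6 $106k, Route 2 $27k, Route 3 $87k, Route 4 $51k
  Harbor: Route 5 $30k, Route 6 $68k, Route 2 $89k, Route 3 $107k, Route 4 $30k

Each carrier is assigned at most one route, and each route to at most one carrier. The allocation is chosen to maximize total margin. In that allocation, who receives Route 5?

Treat this as an assignment problem: match each carrier to one route.
Optimal: Delta→Route 2 ($100k), Onyx→Route 6 ($100k), Larkspur→Route 4 ($124k), Ridgeline→Route 5 ($95k), Harbor→Route 3 ($107k) — total 100+100+124+95+107 = $526k.
Row-greedy (each carrier in turn takes its best remaining route) gives $520k, worse by 6.
Ridgeline's own top route is Route 6 ($106k), but forcing Ridgeline→Route 6 and reassigning the rest optimally gives only $521k — worse by 5.

Ridgeline receives Route 5.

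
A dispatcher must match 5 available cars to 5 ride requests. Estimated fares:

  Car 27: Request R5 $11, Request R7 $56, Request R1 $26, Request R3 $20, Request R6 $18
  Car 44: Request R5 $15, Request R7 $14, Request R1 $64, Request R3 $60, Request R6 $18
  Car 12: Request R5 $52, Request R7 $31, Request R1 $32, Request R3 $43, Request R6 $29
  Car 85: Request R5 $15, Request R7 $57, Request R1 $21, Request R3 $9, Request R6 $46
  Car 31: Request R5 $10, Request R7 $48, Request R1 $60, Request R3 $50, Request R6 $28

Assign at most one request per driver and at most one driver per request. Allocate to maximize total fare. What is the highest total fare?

Optimal: Car 27→Request R7 ($56), Car 44→Request R3 ($60), Car 12→Request R5 ($52), Car 85→Request R6 ($46), Car 31→Request R1 ($60) — total 56+60+52+46+60 = $274.
Row-greedy (each driver in turn takes its best remaining request) gives $268, worse by 6.
Next-best assignment: Car 27→Request R7, Car 44→Request R1, Car 12→Request R5, Car 85→Request R6, Car 31→Request R3 = $268.
Swapping Car 12↔Car 44 (Car 12→Request R3 $43, Car 44→Request R5 $15) loses 54.

Maximum total: $274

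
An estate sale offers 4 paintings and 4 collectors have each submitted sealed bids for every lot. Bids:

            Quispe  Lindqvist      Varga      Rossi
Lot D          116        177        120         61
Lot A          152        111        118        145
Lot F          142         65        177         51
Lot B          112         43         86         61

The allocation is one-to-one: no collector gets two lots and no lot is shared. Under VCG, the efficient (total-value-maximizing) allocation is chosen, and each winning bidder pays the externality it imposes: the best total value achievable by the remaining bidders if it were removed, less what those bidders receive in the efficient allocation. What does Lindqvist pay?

Lindqvist pays $4.

Efficient allocation: Quispe→Lot B ($112), Lindqvist→Lot D ($177), Varga→Lot F ($177), Rossi→Lot A ($145); total welfare W = $611.
Lindqvist receives Lot D at value $177, so the others get W − 177 = $434.
Without Lindqvist: best allocation of the remaining 3 bidders over all 4 lots is Quispe→Lot D ($116), Varga→Lot F ($177), Rossi→Lot A ($145), total $438.
VCG payment = (others' best without Lindqvist) − (others' welfare with Lindqvist) = 438 − 434 = $4.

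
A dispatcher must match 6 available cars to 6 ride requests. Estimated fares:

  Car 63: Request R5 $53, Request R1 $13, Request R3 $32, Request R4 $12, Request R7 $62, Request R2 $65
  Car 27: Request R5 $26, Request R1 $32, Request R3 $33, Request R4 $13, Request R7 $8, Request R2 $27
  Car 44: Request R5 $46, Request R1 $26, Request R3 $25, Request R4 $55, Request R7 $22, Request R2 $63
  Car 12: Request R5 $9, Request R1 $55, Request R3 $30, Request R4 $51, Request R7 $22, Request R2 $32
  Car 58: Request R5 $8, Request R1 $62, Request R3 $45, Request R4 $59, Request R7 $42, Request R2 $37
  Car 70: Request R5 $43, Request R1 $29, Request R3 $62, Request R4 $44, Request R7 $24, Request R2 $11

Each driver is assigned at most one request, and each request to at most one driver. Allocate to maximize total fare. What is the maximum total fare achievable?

Optimal: Car 63→Request R7 ($62), Car 27→Request R5 ($26), Car 44→Request R2 ($63), Car 12→Request R1 ($55), Car 58→Request R4 ($59), Car 70→Request R3 ($62) — total 62+26+63+55+59+62 = $327.
Max-entry greedy (repeatedly take the single best remaining cell) gives $292, worse by 35.
Swapping Car 63↔Car 58 (Car 63→Request R4 $12, Car 58→Request R7 $42) loses 67.
Every other assignment is strictly worse.

Maximum total: $327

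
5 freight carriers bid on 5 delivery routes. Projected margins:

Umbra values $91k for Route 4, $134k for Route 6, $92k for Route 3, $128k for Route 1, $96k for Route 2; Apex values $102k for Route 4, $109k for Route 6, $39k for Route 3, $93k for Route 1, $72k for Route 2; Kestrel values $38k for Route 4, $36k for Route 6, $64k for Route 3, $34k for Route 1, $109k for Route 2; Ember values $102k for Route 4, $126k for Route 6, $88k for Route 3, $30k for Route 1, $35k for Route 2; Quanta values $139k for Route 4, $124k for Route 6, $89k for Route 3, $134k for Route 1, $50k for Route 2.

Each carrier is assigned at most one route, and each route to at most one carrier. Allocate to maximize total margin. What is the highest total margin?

Optimal: Umbra→Route 1 ($128k), Apex→Route 6 ($109k), Kestrel→Route 2 ($109k), Ember→Route 3 ($88k), Quanta→Route 4 ($139k) — total 128+109+109+88+139 = $573k.
Max-entry greedy (repeatedly take the single best remaining cell) gives $563k, worse by 10.
Every other assignment is strictly worse.

Max total: $573k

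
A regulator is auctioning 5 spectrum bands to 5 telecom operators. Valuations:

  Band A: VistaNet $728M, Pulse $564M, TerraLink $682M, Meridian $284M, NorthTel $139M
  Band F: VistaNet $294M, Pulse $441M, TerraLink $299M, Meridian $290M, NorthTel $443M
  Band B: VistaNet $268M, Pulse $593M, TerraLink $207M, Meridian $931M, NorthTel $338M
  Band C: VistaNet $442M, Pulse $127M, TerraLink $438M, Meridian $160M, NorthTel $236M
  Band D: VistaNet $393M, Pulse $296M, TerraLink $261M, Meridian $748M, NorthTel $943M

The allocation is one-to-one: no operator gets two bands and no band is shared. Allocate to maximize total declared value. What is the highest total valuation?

Max total: $3481M

Optimal: VistaNet→Band A ($728M), Pulse→Band F ($441M), TerraLink→Band C ($438M), Meridian→Band B ($931M), NorthTel→Band D ($943M) — total 728+441+438+931+943 = $3481M.
Column-greedy (each band in turn goes to its best remaining operator) gives $2836M, worse by 645.
Next-best assignment: VistaNet→Band C, Pulse→Band F, TerraLink→Band A, Meridian→Band B, NorthTel→Band D = $3439M.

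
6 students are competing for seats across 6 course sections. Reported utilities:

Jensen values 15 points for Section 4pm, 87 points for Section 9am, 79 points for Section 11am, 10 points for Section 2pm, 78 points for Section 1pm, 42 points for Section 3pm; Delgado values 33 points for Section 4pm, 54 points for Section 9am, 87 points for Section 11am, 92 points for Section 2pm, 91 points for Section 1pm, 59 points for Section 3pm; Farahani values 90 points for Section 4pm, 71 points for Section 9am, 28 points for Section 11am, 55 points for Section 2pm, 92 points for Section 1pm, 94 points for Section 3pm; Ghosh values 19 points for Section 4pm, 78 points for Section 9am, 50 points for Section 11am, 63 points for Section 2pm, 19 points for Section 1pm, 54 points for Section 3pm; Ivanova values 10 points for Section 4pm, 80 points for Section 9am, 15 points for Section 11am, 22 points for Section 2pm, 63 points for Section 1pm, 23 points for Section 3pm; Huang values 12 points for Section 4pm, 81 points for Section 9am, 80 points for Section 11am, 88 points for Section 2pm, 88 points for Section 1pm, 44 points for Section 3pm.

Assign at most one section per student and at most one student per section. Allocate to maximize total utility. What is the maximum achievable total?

Optimal: Jensen→Section 11am (79 points), Delgado→Section 2pm (92 points), Farahani→Section 4pm (90 points), Ghosh→Section 3pm (54 points), Ivanova→Section 9am (80 points), Huang→Section 1pm (88 points) — total 79+92+90+54+80+88 = 483 points.
Row-greedy (each student in turn takes its best remaining section) gives 398 points, worse by 85.
Swapping Delgado↔Ghosh (Delgado→Section 3pm 59 points, Ghosh→Section 2pm 63 points) loses 24.

Max total: 483 points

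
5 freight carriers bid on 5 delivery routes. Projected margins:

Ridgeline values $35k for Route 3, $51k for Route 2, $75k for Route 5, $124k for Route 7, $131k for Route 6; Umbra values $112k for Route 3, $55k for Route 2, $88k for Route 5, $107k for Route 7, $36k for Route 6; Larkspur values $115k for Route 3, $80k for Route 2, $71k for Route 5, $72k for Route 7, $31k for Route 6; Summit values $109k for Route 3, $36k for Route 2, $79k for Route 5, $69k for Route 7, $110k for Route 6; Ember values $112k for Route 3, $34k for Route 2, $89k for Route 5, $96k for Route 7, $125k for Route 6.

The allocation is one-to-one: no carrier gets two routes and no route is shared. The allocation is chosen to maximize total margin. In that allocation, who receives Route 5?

This is the linear assignment problem.
Optimal: Ridgeline→Route 7 ($124k), Umbra→Route 5 ($88k), Larkspur→Route 2 ($80k), Summit→Route 3 ($109k), Ember→Route 6 ($125k) — total 124+88+80+109+125 = $526k.
Next-best assignment: Ridgeline→Route 7, Umbra→Route 3, Larkspur→Route 2, Summit→Route 5, Ember→Route 6 = $520k.
Swapping Umbra↔Larkspur (Umbra→Route 2 $55k, Larkspur→Route 5 $71k) loses 42.
Umbra's own top route is Route 3 ($112k), but forcing Umbra→Route 3 and reassigning the rest optimally gives only $520k — worse by 6.

Umbra receives Route 5.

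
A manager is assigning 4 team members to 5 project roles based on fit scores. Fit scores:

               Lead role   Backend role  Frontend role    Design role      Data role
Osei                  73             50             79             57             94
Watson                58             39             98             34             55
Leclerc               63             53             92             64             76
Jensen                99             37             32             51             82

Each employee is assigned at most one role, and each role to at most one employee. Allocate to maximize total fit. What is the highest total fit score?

This is the linear assignment problem.
Optimal: Osei→Data role (94 pts), Watson→Frontend role (98 pts), Leclerc→Design role (64 pts), Jensen→Lead role (99 pts) — total 94+98+64+99 = 355 pts.

Maximum total: 355 pts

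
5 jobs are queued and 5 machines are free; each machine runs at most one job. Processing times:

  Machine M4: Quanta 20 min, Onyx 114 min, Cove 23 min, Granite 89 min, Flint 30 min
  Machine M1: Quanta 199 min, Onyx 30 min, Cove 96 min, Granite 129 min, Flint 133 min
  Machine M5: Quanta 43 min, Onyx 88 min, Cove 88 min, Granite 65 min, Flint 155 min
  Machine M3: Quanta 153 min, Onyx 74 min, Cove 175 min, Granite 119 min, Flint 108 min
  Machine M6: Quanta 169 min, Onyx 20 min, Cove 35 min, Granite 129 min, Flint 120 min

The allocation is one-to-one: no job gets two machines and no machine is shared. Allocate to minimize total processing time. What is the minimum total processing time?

Optimal: Quanta→Machine M5 (43 min), Onyx→Machine M1 (30 min), Cove→Machine M6 (35 min), Granite→Machine M3 (119 min), Flint→Machine M4 (30 min) — total 43+30+35+119+30 = 257 min.
Row-greedy (each job in turn takes its cheapest remaining machine) gives 380 min, worse by 123.
Next-best assignment: Quanta→Machine M4, Onyx→Machine M1, Cove→Machine M6, Granite→Machine M5, Flint→Machine M3 = 258 min.
No other one-to-one assignment undercuts 257 min.

Min total: 257 min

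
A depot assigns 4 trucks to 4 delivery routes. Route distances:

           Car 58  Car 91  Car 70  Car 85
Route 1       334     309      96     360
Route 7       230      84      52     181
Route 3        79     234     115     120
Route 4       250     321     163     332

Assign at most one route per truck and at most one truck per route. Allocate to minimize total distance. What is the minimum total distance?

Minimum total: 550 km

This is a one-to-one assignment (minimum-cost bipartite matching).
Optimal: Car 58→Route 4 (250 km), Car 91→Route 7 (84 km), Car 70→Route 1 (96 km), Car 85→Route 3 (120 km) — total 250+84+96+120 = 550 km.
Row-greedy (each truck in turn takes its cheapest remaining route) gives 591 km, worse by 41.
Next-best assignment: Car 58→Route 3, Car 91→Route 7, Car 70→Route 1, Car 85→Route 4 = 591 km.
Swapping Car 58↔Car 91 (Car 58→Route 7 230 km, Car 91→Route 4 321 km) adds 217.
No other one-to-one assignment undercuts 550 km.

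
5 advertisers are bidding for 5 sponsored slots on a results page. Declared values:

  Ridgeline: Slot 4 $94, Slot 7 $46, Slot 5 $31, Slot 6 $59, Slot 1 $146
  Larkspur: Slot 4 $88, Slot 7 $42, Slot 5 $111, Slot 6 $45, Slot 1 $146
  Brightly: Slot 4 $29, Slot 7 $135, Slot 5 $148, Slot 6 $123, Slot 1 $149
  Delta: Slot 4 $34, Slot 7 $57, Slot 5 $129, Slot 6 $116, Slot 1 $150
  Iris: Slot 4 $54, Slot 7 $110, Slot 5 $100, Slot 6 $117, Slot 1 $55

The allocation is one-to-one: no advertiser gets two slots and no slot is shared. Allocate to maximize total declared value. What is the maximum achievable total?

Treat this as an assignment problem: match each advertiser to one slot.
Optimal: Ridgeline→Slot 4 ($94), Larkspur→Slot 1 ($146), Brightly→Slot 7 ($135), Delta→Slot 5 ($129), Iris→Slot 6 ($117) — total 94+146+135+129+117 = $621.
Max-entry greedy (repeatedly take the single best remaining cell) gives $551, worse by 70.
Next-best assignment: Ridgeline→Slot 1, Larkspur→Slot 4, Brightly→Slot 7, Delta→Slot 5, Iris→Slot 6 = $615.

Max total: $621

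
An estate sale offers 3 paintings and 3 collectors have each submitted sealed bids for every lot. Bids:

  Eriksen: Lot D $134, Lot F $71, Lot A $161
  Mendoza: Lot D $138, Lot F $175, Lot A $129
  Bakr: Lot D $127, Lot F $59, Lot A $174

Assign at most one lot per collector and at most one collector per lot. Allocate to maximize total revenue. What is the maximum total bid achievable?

Max total: $483

Optimal: Eriksen→Lot D ($134), Mendoza→Lot F ($175), Bakr→Lot A ($174) — total 134+175+174 = $483.
Column-greedy (each lot in turn goes to its best remaining collector) gives $383, worse by 100.
Next-best assignment: Eriksen→Lot A, Mendoza→Lot F, Bakr→Lot D = $463.
Swapping Eriksen↔Mendoza (Eriksen→Lot F $71, Mendoza→Lot D $138) loses 100.
No other one-to-one assignment exceeds $483.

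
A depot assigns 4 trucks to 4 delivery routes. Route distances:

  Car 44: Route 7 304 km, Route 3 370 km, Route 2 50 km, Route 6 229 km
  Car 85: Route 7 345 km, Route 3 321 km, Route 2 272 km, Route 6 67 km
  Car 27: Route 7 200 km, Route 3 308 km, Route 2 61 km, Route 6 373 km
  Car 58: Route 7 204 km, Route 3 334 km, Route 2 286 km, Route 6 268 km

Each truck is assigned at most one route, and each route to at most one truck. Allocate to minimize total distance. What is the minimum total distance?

Optimal: Car 44→Route 2 (50 km), Car 85→Route 6 (67 km), Car 27→Route 3 (308 km), Car 58→Route 7 (204 km) — total 50+67+308+204 = 629 km.
Row-greedy (each truck in turn takes its cheapest remaining route) gives 651 km, worse by 22.
Every other assignment is strictly worse.

Minimum total: 629 km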